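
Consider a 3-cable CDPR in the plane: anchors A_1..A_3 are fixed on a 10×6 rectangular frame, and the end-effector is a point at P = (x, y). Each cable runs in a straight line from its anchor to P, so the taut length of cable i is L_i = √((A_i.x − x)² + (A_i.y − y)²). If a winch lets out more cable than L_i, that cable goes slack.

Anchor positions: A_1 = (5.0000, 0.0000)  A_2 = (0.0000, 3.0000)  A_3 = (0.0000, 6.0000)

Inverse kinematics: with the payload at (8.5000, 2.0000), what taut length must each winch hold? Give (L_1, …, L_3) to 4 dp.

cable 1: Δx=-3.5000, Δy=-2.0000; L_1 = √(Δx²+Δy²) = 4.0311
cable 2: Δx=-8.5000, Δy=1.0000; L_2 = √(Δx²+Δy²) = 8.5586
cable 3: Δx=-8.5000, Δy=4.0000; L_3 = √(Δx²+Δy²) = 9.3941

(4.0311, 8.5586, 9.3941)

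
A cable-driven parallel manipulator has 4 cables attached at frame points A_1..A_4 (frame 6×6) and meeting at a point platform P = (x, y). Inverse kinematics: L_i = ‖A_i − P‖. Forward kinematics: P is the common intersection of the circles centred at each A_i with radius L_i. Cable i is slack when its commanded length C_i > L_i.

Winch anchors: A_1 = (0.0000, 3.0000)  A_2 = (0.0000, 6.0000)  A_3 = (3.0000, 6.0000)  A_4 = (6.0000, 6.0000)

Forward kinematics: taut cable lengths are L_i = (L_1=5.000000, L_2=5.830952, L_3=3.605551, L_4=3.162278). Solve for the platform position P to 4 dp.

(5.0000, 3.0000)

expand ‖A_i−P‖²=L_i² and subtract eq 1 (k_i ≔ ‖A_i‖²−L_i²)
k_1 = 0.0000+9.0000−25.0000 = -16.0000
eq1−eq2 → [0.0000  -6.0000]·P = -18.0000
eq1−eq3 → [-6.0000  -6.0000]·P = -48.0000
eq1−eq4 → [-12.0000  -6.0000]·P = -78.0000
2×2 solve → P = (5.0000, 3.0000)
check cable 4: ‖A_4−P‖² = 10.0000 ≈ L_4² = 10.0000 ✓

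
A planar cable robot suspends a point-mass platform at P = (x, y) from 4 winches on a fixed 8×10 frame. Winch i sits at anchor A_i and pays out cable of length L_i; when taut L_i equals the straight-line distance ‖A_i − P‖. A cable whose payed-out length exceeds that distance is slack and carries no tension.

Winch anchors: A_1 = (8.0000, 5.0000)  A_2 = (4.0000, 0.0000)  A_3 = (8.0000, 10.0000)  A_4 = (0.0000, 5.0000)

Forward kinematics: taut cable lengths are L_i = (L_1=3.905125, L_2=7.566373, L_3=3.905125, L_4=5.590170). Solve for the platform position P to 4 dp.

(5.0000, 7.5000)

circle eqns → linear via eq_j − eq_1; set q_j = A_j·A_j − L_j²
q_1 = 64.0000+25.0000−15.2500 = 73.7500
8.0000·x + 10.0000·y = q_1−q_2 = 115.0000
0.0000·x − 10.0000·y = q_1−q_3 = -75.0000
16.0000·x + 0.0000·y = q_1−q_4 = 80.0000
solve first two rows → x=5.0000, y=7.5000
check cable 4: ‖A_4−P‖² = 31.2500 ≈ L_4² = 31.2500 ✓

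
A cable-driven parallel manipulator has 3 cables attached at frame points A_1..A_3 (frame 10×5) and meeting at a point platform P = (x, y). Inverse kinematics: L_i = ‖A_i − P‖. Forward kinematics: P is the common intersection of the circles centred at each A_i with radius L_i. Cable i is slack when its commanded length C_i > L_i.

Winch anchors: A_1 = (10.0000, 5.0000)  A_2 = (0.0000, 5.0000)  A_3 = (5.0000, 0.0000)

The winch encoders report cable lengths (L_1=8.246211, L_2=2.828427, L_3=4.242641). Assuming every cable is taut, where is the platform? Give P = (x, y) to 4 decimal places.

(2.0000, 3.0000)

circle eqns → linear via eq_j − eq_1; set c_j = A_j·A_j − L_j²
c_1 = 100.0000+25.0000−68.0000 = 57.0000
20.0000·x + 0.0000·y = c_1−c_2 = 40.0000
10.0000·x + 10.0000·y = c_1−c_3 = 50.0000
solve first two rows → x=2.0000, y=3.0000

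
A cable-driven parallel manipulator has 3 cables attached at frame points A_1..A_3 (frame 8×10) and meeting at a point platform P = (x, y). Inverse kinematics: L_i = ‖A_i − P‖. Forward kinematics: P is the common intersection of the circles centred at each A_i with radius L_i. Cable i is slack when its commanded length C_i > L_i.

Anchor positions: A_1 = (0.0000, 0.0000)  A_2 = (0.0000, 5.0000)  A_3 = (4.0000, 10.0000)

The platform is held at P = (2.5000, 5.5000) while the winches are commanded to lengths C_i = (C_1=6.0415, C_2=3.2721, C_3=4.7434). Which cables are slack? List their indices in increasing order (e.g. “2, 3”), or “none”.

i=1: geometric 6.0415 vs commanded 6.0415 ⇒ taut
i=2: geometric 2.5495 vs commanded 3.2721 ⇒ slack
i=3: geometric 4.7434 vs commanded 4.7434 ⇒ taut

2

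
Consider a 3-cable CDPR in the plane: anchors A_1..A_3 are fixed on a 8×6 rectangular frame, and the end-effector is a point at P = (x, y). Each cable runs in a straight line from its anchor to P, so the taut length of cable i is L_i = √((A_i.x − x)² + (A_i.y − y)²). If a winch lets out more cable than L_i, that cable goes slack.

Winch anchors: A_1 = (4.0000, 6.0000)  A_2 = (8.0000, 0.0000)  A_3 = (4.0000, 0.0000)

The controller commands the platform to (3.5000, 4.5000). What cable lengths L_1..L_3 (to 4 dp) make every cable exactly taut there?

L_1: Δ = A_1−P = (0.5000, 1.5000) → ‖Δ‖ = √2.5000 = 1.5811
L_2: Δ = A_2−P = (4.5000, -4.5000) → ‖Δ‖ = √40.5000 = 6.3640
L_3: Δ = A_3−P = (0.5000, -4.5000) → ‖Δ‖ = √20.5000 = 4.5277

(1.5811, 6.3640, 4.5277)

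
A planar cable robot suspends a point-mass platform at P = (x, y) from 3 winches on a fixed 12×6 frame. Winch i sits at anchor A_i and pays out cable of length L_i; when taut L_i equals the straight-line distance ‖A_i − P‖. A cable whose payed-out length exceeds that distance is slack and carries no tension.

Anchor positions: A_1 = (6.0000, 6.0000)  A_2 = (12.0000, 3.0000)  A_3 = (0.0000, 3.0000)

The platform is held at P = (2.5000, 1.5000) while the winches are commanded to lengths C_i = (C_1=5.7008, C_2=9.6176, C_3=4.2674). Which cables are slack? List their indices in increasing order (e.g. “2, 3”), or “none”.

cable 1: √((3.5000)²+(4.5000)²)=5.7009, C_1=5.7008: taut
cable 2: √((9.5000)²+(1.5000)²)=9.6177, C_2=9.6176: taut
cable 3: √((-2.5000)²+(1.5000)²)=2.9155, C_3=4.2674: slack

3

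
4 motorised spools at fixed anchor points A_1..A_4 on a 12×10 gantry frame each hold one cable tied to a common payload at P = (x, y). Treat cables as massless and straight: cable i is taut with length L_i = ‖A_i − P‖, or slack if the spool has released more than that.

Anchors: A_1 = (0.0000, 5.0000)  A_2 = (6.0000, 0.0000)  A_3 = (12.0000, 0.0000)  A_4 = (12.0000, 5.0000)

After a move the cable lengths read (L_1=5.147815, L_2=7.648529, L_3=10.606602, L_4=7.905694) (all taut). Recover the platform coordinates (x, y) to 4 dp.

(4.5000, 7.5000)

circle eqns → linear via eq_j − eq_1; set k_j = A_j·A_j − L_j²
k_1 = 0.0000+25.0000−26.5000 = -1.5000
-12.0000·x + 10.0000·y = k_1−k_2 = 21.0000
-24.0000·x + 10.0000·y = k_1−k_3 = -33.0000
-24.0000·x + 0.0000·y = k_1−k_4 = -108.0000
solve first two rows → x=4.5000, y=7.5000
check cable 4: ‖A_4−P‖² = 62.5000 ≈ L_4² = 62.5000 ✓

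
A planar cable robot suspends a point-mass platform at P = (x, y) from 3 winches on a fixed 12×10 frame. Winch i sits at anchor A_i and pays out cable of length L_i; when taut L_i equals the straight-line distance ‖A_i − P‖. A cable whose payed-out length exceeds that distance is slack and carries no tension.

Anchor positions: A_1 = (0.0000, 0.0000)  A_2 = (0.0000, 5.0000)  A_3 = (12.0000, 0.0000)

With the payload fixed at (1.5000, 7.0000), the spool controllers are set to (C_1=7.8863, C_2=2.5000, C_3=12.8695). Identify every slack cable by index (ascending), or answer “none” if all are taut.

1, 3

cable 1: L_1 = ‖A_1−P‖ = 7.1589;  C_1 = 7.8863 → slack
cable 2: L_2 = ‖A_2−P‖ = 2.5000;  C_2 = 2.5000 → taut
cable 3: L_3 = ‖A_3−P‖ = 12.6194;  C_3 = 12.8695 → slack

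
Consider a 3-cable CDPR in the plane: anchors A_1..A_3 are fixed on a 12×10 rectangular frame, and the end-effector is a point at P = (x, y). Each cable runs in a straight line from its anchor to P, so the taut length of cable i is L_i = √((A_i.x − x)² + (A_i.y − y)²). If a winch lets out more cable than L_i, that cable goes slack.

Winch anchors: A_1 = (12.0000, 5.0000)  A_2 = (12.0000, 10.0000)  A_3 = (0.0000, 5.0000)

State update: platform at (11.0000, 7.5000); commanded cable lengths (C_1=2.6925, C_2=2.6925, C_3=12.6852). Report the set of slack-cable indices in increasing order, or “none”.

3

cable 1: √((1.0000)²+(-2.5000)²)=2.6926, C_1=2.6925: taut
cable 2: √((1.0000)²+(2.5000)²)=2.6926, C_2=2.6925: taut
cable 3: √((-11.0000)²+(-2.5000)²)=11.2805, C_3=12.6852: slack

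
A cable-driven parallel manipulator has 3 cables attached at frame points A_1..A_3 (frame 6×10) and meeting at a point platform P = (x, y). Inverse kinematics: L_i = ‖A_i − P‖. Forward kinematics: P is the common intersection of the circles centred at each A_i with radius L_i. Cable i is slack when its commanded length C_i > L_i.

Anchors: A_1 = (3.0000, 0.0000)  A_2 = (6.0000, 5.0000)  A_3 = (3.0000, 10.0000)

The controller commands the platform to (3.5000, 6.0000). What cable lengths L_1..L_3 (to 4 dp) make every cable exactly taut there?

L_1: Δ = A_1−P = (-0.5000, -6.0000) → ‖Δ‖ = √36.2500 = 6.0208
L_2: Δ = A_2−P = (2.5000, -1.0000) → ‖Δ‖ = √7.2500 = 2.6926
L_3: Δ = A_3−P = (-0.5000, 4.0000) → ‖Δ‖ = √16.2500 = 4.0311

(6.0208, 2.6926, 4.0311)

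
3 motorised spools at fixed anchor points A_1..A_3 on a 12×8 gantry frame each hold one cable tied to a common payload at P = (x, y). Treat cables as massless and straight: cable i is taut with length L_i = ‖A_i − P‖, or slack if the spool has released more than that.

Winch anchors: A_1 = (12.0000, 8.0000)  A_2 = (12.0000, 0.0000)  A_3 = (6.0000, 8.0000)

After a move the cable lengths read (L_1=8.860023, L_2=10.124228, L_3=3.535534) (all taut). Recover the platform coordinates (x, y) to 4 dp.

each cable: (A_i−P)·(A_i−P) = L_i²; let k_i = ‖A_i‖²−L_i²
k_1 = 144.0000+64.0000−78.5000 = 129.5000
row 1: 0.0000x + 16.0000y = 88.0000  (k_2=41.5000)
row 2: 12.0000x + 0.0000y = 42.0000  (k_3=87.5000)
Cramer on rows 1–2 → x = 3.5000, y = 5.5000

(3.5000, 5.5000)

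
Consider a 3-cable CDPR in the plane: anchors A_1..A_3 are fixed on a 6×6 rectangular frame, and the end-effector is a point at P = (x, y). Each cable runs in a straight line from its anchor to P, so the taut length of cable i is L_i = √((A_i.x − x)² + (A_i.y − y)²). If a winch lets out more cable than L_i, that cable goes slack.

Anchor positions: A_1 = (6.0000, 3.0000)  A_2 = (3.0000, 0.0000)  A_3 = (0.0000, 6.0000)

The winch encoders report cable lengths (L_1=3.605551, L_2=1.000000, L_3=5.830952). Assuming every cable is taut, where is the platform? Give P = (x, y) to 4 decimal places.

(3.0000, 1.0000)

circle eqns → linear via eq_j − eq_1; set k_j = A_j·A_j − L_j²
k_1 = 36.0000+9.0000−13.0000 = 32.0000
6.0000·x + 6.0000·y = k_1−k_2 = 24.0000
12.0000·x − 6.0000·y = k_1−k_3 = 30.0000
solve first two rows → x=3.0000, y=1.0000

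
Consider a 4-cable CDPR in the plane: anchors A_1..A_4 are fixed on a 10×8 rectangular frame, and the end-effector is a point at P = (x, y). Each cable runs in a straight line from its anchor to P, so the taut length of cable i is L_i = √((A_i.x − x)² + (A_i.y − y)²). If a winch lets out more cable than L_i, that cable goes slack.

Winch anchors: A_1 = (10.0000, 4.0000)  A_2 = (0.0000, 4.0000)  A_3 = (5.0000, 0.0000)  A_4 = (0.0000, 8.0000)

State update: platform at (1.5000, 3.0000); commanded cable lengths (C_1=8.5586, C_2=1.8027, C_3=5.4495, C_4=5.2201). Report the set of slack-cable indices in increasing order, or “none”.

cable 1: L_1 = ‖A_1−P‖ = 8.5586;  C_1 = 8.5586 → taut
cable 2: L_2 = ‖A_2−P‖ = 1.8028;  C_2 = 1.8027 → taut
cable 3: L_3 = ‖A_3−P‖ = 4.6098;  C_3 = 5.4495 → slack
cable 4: L_4 = ‖A_4−P‖ = 5.2202;  C_4 = 5.2201 → taut

3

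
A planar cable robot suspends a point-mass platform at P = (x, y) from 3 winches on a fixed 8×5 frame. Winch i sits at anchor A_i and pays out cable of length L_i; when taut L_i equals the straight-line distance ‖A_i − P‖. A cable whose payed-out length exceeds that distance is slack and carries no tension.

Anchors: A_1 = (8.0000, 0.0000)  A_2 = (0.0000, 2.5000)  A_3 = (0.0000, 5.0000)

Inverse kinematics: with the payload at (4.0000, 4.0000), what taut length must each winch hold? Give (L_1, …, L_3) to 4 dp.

(5.6569, 4.2720, 4.1231)

cable 1: Δx=4.0000, Δy=-4.0000; L_1 = √(Δx²+Δy²) = 5.6569
cable 2: Δx=-4.0000, Δy=-1.5000; L_2 = √(Δx²+Δy²) = 4.2720
cable 3: Δx=-4.0000, Δy=1.0000; L_3 = √(Δx²+Δy²) = 4.1231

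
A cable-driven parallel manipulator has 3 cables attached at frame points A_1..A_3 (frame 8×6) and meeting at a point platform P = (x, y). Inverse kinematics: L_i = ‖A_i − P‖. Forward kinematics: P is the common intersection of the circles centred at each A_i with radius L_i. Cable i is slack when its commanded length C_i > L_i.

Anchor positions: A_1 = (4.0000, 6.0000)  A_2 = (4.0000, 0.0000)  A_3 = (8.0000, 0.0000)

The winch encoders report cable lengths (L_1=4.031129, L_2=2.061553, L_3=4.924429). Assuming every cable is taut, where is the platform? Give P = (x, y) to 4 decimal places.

circle eqns → linear via eq_j − eq_1; set k_j = A_j·A_j − L_j²
k_1 = 16.0000+36.0000−16.2500 = 35.7500
0.0000·x + 12.0000·y = k_1−k_2 = 24.0000
-8.0000·x + 12.0000·y = k_1−k_3 = -4.0000
solve first two rows → x=3.5000, y=2.0000

(3.5000, 2.0000)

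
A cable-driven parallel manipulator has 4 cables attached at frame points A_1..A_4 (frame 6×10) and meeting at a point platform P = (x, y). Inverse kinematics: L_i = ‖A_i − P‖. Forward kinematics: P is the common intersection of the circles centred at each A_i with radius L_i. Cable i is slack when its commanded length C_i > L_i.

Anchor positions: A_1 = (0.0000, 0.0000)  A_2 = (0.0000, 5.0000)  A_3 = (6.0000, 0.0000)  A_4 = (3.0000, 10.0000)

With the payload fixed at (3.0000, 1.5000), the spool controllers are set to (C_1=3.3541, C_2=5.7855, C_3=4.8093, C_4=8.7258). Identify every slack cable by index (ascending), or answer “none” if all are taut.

2, 3, 4

cable 1: √((-3.0000)²+(-1.5000)²)=3.3541, C_1=3.3541: taut
cable 2: √((-3.0000)²+(3.5000)²)=4.6098, C_2=5.7855: slack
cable 3: √((3.0000)²+(-1.5000)²)=3.3541, C_3=4.8093: slack
cable 4: √((0.0000)²+(8.5000)²)=8.5000, C_4=8.7258: slack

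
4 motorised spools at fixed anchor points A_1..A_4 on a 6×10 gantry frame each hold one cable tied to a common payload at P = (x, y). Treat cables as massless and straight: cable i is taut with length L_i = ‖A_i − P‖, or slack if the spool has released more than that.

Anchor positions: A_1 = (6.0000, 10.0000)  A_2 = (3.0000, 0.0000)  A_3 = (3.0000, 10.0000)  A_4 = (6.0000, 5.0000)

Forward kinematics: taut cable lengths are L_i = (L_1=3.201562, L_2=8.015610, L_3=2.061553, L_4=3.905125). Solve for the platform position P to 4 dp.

expand ‖A_i−P‖²=L_i² and subtract eq 1 (k_i ≔ ‖A_i‖²−L_i²)
k_1 = 36.0000+100.0000−10.2500 = 125.7500
eq1−eq2 → [6.0000  20.0000]·P = 181.0000
eq1−eq3 → [6.0000  0.0000]·P = 21.0000
eq1−eq4 → [0.0000  10.0000]·P = 80.0000
2×2 solve → P = (3.5000, 8.0000)
check cable 4: ‖A_4−P‖² = 15.2500 ≈ L_4² = 15.2500 ✓

(3.5000, 8.0000)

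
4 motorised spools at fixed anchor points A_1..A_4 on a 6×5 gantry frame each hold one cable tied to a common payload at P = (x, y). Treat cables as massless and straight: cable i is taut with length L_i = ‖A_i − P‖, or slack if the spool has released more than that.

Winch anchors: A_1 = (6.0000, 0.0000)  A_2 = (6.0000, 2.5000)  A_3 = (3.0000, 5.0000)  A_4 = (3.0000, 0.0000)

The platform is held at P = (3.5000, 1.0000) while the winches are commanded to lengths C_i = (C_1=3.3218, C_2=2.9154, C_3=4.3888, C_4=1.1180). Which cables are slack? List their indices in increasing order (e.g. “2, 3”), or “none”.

1, 3

i=1: geometric 2.6926 vs commanded 3.3218 ⇒ slack
i=2: geometric 2.9155 vs commanded 2.9154 ⇒ taut
i=3: geometric 4.0311 vs commanded 4.3888 ⇒ slack
i=4: geometric 1.1180 vs commanded 1.1180 ⇒ taut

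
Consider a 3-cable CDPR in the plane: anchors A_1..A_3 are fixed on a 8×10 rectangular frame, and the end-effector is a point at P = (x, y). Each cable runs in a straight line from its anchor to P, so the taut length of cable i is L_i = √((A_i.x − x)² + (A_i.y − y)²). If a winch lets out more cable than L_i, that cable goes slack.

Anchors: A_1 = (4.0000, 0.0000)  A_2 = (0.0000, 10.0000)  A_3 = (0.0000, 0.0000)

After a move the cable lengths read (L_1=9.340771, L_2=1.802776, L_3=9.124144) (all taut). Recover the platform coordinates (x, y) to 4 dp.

each cable: (A_i−P)·(A_i−P) = L_i²; let q_i = ‖A_i‖²−L_i²
q_1 = 16.0000+0.0000−87.2500 = -71.2500
row 1: 8.0000x − 20.0000y = -168.0000  (q_2=96.7500)
row 2: 8.0000x + 0.0000y = 12.0000  (q_3=-83.2500)
Cramer on rows 1–2 → x = 1.5000, y = 9.0000

(1.5000, 9.0000)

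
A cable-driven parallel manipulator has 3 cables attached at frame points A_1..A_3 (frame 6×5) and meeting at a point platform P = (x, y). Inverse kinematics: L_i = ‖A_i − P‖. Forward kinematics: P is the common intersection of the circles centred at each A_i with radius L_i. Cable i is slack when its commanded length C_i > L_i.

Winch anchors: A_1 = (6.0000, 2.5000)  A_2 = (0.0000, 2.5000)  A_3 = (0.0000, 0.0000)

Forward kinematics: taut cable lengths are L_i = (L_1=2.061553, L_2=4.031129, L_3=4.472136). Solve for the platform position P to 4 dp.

(4.0000, 2.0000)

circle eqns → linear via eq_j − eq_1; set q_j = A_j·A_j − L_j²
q_1 = 36.0000+6.2500−4.2500 = 38.0000
12.0000·x + 0.0000·y = q_1−q_2 = 48.0000
12.0000·x + 5.0000·y = q_1−q_3 = 58.0000
solve first two rows → x=4.0000, y=2.0000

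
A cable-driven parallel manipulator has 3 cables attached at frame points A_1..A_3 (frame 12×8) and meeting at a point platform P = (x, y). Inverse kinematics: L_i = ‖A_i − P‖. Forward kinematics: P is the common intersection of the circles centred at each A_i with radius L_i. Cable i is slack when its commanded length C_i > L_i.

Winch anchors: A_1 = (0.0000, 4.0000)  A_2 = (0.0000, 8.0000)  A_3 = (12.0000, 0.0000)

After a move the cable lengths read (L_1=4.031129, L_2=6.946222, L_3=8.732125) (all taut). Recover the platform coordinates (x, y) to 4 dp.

(3.5000, 2.0000)

each cable: (A_i−P)·(A_i−P) = L_i²; let k_i = ‖A_i‖²−L_i²
k_1 = 0.0000+16.0000−16.2500 = -0.2500
row 1: 0.0000x − 8.0000y = -16.0000  (k_2=15.7500)
row 2: -24.0000x + 8.0000y = -68.0000  (k_3=67.7500)
Cramer on rows 1–2 → x = 3.5000, y = 2.0000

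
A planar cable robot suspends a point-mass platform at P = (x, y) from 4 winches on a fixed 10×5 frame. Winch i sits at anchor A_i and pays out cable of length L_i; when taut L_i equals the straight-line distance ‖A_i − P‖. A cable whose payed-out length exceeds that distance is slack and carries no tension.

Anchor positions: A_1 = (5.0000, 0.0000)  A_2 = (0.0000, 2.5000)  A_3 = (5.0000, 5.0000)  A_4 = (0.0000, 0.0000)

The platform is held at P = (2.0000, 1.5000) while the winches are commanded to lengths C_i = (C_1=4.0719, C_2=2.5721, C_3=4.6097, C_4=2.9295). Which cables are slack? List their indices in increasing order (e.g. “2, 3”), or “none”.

1, 2, 4

cable 1: L_1 = ‖A_1−P‖ = 3.3541;  C_1 = 4.0719 → slack
cable 2: L_2 = ‖A_2−P‖ = 2.2361;  C_2 = 2.5721 → slack
cable 3: L_3 = ‖A_3−P‖ = 4.6098;  C_3 = 4.6097 → taut
cable 4: L_4 = ‖A_4−P‖ = 2.5000;  C_4 = 2.9295 → slack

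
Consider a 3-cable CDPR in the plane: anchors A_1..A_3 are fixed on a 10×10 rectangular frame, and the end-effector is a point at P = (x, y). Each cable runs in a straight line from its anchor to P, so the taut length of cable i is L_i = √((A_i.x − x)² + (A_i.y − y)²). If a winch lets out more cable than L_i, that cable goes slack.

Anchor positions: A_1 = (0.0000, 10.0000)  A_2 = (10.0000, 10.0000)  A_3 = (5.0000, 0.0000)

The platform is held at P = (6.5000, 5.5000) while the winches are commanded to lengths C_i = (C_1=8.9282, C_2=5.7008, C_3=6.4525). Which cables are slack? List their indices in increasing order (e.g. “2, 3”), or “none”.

i=1: geometric 7.9057 vs commanded 8.9282 ⇒ slack
i=2: geometric 5.7009 vs commanded 5.7008 ⇒ taut
i=3: geometric 5.7009 vs commanded 6.4525 ⇒ slack

1, 3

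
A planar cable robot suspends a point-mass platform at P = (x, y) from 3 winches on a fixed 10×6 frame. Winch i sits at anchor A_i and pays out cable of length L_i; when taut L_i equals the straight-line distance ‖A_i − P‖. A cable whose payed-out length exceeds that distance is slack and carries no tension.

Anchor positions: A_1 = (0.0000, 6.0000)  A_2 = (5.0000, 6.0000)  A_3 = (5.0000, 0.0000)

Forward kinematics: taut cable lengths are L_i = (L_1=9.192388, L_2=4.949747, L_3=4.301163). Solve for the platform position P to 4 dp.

circle eqns → linear via eq_j − eq_1; set q_j = A_j·A_j − L_j²
q_1 = 0.0000+36.0000−84.5000 = -48.5000
-10.0000·x + 0.0000·y = q_1−q_2 = -85.0000
-10.0000·x + 12.0000·y = q_1−q_3 = -55.0000
solve first two rows → x=8.5000, y=2.5000

(8.5000, 2.5000)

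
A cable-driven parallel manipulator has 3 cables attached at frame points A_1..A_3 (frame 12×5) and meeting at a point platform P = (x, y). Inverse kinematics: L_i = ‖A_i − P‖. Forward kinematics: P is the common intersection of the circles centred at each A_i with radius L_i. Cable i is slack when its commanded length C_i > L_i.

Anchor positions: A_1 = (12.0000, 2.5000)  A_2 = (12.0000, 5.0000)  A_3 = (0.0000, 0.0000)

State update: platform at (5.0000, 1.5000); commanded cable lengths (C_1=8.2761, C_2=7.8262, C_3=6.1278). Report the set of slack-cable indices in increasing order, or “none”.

i=1: geometric 7.0711 vs commanded 8.2761 ⇒ slack
i=2: geometric 7.8262 vs commanded 7.8262 ⇒ taut
i=3: geometric 5.2202 vs commanded 6.1278 ⇒ slack

1, 3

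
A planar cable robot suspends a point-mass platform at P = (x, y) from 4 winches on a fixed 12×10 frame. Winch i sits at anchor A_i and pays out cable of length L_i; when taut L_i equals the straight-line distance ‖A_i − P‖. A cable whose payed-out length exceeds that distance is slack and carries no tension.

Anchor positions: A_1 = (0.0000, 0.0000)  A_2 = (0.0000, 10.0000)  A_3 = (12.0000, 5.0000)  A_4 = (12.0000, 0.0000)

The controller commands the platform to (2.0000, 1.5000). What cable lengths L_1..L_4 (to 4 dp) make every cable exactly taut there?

cable 1: Δx=-2.0000, Δy=-1.5000; L_1 = √(Δx²+Δy²) = 2.5000
cable 2: Δx=-2.0000, Δy=8.5000; L_2 = √(Δx²+Δy²) = 8.7321
cable 3: Δx=10.0000, Δy=3.5000; L_3 = √(Δx²+Δy²) = 10.5948
cable 4: Δx=10.0000, Δy=-1.5000; L_4 = √(Δx²+Δy²) = 10.1119

(2.5000, 8.7321, 10.5948, 10.1119)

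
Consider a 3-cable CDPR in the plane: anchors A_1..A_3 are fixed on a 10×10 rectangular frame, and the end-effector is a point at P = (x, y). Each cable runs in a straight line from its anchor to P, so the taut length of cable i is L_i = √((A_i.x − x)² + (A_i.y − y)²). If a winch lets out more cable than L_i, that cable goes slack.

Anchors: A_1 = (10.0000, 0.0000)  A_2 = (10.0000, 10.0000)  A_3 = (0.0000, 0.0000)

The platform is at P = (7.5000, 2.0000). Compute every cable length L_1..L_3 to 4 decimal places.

(3.2016, 8.3815, 7.7621)

cable 1: Δx=2.5000, Δy=-2.0000; L_1 = √(Δx²+Δy²) = 3.2016
cable 2: Δx=2.5000, Δy=8.0000; L_2 = √(Δx²+Δy²) = 8.3815
cable 3: Δx=-7.5000, Δy=-2.0000; L_3 = √(Δx²+Δy²) = 7.7621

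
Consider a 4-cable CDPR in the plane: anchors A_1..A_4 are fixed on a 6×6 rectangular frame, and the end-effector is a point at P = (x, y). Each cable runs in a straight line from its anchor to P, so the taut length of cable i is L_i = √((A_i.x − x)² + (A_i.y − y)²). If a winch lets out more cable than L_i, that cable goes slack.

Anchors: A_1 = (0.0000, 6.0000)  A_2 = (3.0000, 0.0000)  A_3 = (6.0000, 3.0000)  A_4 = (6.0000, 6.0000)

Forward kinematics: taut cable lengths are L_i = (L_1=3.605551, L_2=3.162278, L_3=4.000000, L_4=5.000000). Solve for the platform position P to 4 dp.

(2.0000, 3.0000)

expand ‖A_i−P‖²=L_i² and subtract eq 1 (q_i ≔ ‖A_i‖²−L_i²)
q_1 = 0.0000+36.0000−13.0000 = 23.0000
eq1−eq2 → [-6.0000  12.0000]·P = 24.0000
eq1−eq3 → [-12.0000  6.0000]·P = -6.0000
eq1−eq4 → [-12.0000  0.0000]·P = -24.0000
2×2 solve → P = (2.0000, 3.0000)
check cable 4: ‖A_4−P‖² = 25.0000 ≈ L_4² = 25.0000 ✓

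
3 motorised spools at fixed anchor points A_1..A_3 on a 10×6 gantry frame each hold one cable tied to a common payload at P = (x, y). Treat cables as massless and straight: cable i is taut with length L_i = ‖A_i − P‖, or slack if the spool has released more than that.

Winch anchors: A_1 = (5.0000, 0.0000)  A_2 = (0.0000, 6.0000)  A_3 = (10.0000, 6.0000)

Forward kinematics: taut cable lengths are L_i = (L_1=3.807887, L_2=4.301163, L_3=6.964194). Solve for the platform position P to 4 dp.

expand ‖A_i−P‖²=L_i² and subtract eq 1 (k_i ≔ ‖A_i‖²−L_i²)
k_1 = 25.0000+0.0000−14.5000 = 10.5000
eq1−eq2 → [10.0000  -12.0000]·P = -7.0000
eq1−eq3 → [-10.0000  -12.0000]·P = -77.0000
2×2 solve → P = (3.5000, 3.5000)

(3.5000, 3.5000)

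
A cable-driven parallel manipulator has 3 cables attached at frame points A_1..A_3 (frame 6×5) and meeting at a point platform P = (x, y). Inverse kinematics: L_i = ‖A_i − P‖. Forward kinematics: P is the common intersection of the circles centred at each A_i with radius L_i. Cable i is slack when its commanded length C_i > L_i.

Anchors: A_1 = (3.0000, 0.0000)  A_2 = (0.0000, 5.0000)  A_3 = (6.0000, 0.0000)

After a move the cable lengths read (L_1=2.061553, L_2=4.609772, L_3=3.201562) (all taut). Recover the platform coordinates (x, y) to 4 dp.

(3.5000, 2.0000)

circle eqns → linear via eq_j − eq_1; set k_j = A_j·A_j − L_j²
k_1 = 9.0000+0.0000−4.2500 = 4.7500
6.0000·x − 10.0000·y = k_1−k_2 = 1.0000
-6.0000·x + 0.0000·y = k_1−k_3 = -21.0000
solve first two rows → x=3.5000, y=2.0000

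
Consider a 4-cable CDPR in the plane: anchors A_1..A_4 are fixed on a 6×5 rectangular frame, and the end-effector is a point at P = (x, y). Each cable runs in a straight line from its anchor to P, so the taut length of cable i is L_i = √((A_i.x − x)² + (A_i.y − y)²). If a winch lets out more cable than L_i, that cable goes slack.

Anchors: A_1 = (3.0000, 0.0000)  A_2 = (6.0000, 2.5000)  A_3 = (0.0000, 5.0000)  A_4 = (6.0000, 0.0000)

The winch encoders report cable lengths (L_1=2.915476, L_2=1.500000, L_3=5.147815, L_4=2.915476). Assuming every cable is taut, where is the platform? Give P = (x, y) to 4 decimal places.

expand ‖A_i−P‖²=L_i² and subtract eq 1 (q_i ≔ ‖A_i‖²−L_i²)
q_1 = 9.0000+0.0000−8.5000 = 0.5000
eq1−eq2 → [-6.0000  -5.0000]·P = -39.5000
eq1−eq3 → [6.0000  -10.0000]·P = 2.0000
eq1−eq4 → [-6.0000  0.0000]·P = -27.0000
2×2 solve → P = (4.5000, 2.5000)
check cable 4: ‖A_4−P‖² = 8.5000 ≈ L_4² = 8.5000 ✓

(4.5000, 2.5000)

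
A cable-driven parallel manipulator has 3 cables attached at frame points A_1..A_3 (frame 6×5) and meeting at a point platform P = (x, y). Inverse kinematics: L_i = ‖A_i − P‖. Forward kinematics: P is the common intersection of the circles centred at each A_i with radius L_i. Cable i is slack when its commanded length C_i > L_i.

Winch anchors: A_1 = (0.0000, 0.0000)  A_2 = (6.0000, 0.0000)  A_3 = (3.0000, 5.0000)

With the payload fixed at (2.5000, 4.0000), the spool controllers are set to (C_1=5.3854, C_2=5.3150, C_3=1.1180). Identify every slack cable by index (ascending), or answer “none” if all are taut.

cable 1: √((-2.5000)²+(-4.0000)²)=4.7170, C_1=5.3854: slack
cable 2: √((3.5000)²+(-4.0000)²)=5.3151, C_2=5.3150: taut
cable 3: √((0.5000)²+(1.0000)²)=1.1180, C_3=1.1180: taut

1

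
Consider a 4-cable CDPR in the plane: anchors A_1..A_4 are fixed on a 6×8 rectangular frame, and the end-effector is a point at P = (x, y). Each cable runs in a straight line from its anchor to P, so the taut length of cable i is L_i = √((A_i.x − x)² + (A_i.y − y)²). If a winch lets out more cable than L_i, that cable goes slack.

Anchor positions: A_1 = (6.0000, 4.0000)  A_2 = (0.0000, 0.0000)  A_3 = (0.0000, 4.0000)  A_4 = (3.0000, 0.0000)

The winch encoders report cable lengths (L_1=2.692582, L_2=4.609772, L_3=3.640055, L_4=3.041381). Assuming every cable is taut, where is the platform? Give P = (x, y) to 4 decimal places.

(3.5000, 3.0000)

expand ‖A_i−P‖²=L_i² and subtract eq 1 (c_i ≔ ‖A_i‖²−L_i²)
c_1 = 36.0000+16.0000−7.2500 = 44.7500
eq1−eq2 → [12.0000  8.0000]·P = 66.0000
eq1−eq3 → [12.0000  0.0000]·P = 42.0000
eq1−eq4 → [6.0000  8.0000]·P = 45.0000
2×2 solve → P = (3.5000, 3.0000)
check cable 4: ‖A_4−P‖² = 9.2500 ≈ L_4² = 9.2500 ✓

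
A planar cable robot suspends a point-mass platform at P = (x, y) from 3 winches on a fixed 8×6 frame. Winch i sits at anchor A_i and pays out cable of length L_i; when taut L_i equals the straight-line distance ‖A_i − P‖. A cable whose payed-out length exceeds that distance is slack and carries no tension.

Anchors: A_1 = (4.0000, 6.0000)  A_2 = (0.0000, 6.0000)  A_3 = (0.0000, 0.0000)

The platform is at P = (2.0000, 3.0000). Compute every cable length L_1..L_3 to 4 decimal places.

cable 1: Δx=2.0000, Δy=3.0000; L_1 = √(Δx²+Δy²) = 3.6056
cable 2: Δx=-2.0000, Δy=3.0000; L_2 = √(Δx²+Δy²) = 3.6056
cable 3: Δx=-2.0000, Δy=-3.0000; L_3 = √(Δx²+Δy²) = 3.6056

(3.6056, 3.6056, 3.6056)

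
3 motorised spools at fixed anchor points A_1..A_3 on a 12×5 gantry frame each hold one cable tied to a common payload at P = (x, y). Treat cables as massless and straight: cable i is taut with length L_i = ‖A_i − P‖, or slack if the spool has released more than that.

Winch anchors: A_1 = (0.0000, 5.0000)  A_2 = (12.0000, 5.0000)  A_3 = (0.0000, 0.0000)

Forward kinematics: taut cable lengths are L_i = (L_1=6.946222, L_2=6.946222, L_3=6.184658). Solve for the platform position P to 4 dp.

expand ‖A_i−P‖²=L_i² and subtract eq 1 (c_i ≔ ‖A_i‖²−L_i²)
c_1 = 0.0000+25.0000−48.2500 = -23.2500
eq1−eq2 → [-24.0000  0.0000]·P = -144.0000
eq1−eq3 → [0.0000  10.0000]·P = 15.0000
2×2 solve → P = (6.0000, 1.5000)

(6.0000, 1.5000)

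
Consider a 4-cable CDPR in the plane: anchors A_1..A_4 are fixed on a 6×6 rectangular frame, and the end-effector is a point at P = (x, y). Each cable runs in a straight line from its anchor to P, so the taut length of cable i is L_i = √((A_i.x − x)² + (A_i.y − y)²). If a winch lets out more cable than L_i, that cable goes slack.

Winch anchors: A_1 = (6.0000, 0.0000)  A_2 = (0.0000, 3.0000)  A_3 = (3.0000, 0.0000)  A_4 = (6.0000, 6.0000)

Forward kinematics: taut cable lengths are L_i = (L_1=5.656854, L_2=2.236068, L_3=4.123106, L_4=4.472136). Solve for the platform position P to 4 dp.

(2.0000, 4.0000)

each cable: (A_i−P)·(A_i−P) = L_i²; let q_i = ‖A_i‖²−L_i²
q_1 = 36.0000+0.0000−32.0000 = 4.0000
row 1: 12.0000x − 6.0000y = 0.0000  (q_2=4.0000)
row 2: 6.0000x + 0.0000y = 12.0000  (q_3=-8.0000)
row 3: 0.0000x − 12.0000y = -48.0000  (q_4=52.0000)
Cramer on rows 1–2 → x = 2.0000, y = 4.0000
check cable 4: ‖A_4−P‖² = 20.0000 ≈ L_4² = 20.0000 ✓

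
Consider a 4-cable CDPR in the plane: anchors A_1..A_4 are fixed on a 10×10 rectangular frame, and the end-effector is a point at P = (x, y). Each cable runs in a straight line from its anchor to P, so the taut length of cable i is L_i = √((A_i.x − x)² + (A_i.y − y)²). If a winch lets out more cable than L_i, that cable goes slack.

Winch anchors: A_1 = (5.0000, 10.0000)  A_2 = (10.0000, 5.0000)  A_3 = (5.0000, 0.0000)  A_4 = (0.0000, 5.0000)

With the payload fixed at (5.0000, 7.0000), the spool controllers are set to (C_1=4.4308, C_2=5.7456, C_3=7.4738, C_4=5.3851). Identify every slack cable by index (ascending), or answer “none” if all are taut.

cable 1: L_1 = ‖A_1−P‖ = 3.0000;  C_1 = 4.4308 → slack
cable 2: L_2 = ‖A_2−P‖ = 5.3852;  C_2 = 5.7456 → slack
cable 3: L_3 = ‖A_3−P‖ = 7.0000;  C_3 = 7.4738 → slack
cable 4: L_4 = ‖A_4−P‖ = 5.3852;  C_4 = 5.3851 → taut

1, 2, 3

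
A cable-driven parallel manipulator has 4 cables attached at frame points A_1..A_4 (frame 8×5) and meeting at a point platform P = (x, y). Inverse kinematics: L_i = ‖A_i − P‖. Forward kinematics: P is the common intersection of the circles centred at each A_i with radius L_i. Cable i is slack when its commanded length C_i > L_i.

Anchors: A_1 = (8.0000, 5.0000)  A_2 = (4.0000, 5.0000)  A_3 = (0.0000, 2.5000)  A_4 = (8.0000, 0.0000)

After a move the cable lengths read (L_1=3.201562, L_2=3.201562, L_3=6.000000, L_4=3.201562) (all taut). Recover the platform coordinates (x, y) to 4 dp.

each cable: (A_i−P)·(A_i−P) = L_i²; let c_i = ‖A_i‖²−L_i²
c_1 = 64.0000+25.0000−10.2500 = 78.7500
row 1: 8.0000x + 0.0000y = 48.0000  (c_2=30.7500)
row 2: 16.0000x + 5.0000y = 108.5000  (c_3=-29.7500)
row 3: 0.0000x + 10.0000y = 25.0000  (c_4=53.7500)
Cramer on rows 1–2 → x = 6.0000, y = 2.5000
check cable 4: ‖A_4−P‖² = 10.2500 ≈ L_4² = 10.2500 ✓

(6.0000, 2.5000)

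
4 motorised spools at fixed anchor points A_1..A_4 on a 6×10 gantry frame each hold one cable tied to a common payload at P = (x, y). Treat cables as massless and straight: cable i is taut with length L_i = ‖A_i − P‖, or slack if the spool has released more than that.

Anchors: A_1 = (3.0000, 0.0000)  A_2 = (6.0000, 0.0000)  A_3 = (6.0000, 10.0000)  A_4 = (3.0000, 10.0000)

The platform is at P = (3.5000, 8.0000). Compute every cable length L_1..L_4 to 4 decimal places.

L_1 = √((3.0000−3.5000)² + (0.0000−8.0000)²) = 8.0156
L_2 = √((6.0000−3.5000)² + (0.0000−8.0000)²) = 8.3815
L_3 = √((6.0000−3.5000)² + (10.0000−8.0000)²) = 3.2016
L_4 = √((3.0000−3.5000)² + (10.0000−8.0000)²) = 2.0616

(8.0156, 8.3815, 3.2016, 2.0616)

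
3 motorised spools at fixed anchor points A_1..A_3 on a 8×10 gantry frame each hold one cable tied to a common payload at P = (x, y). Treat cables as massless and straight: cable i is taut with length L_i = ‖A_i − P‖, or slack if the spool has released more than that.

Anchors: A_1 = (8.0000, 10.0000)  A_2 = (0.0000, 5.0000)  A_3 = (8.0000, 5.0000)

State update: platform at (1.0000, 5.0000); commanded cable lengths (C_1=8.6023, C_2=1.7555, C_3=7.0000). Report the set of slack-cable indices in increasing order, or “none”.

i=1: geometric 8.6023 vs commanded 8.6023 ⇒ taut
i=2: geometric 1.0000 vs commanded 1.7555 ⇒ slack
i=3: geometric 7.0000 vs commanded 7.0000 ⇒ taut

2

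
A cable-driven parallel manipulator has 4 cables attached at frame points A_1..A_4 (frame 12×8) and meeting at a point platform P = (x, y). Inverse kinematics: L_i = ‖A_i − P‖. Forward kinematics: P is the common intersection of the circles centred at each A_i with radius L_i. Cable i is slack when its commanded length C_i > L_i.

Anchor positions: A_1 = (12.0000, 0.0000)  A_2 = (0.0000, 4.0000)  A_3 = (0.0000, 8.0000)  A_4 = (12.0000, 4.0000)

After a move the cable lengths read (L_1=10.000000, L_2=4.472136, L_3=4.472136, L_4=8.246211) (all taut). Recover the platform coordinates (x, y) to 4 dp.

each cable: (A_i−P)·(A_i−P) = L_i²; let q_i = ‖A_i‖²−L_i²
q_1 = 144.0000+0.0000−100.0000 = 44.0000
row 1: 24.0000x − 8.0000y = 48.0000  (q_2=-4.0000)
row 2: 24.0000x − 16.0000y = 0.0000  (q_3=44.0000)
row 3: 0.0000x − 8.0000y = -48.0000  (q_4=92.0000)
Cramer on rows 1–2 → x = 4.0000, y = 6.0000
check cable 4: ‖A_4−P‖² = 68.0000 ≈ L_4² = 68.0000 ✓

(4.0000, 6.0000)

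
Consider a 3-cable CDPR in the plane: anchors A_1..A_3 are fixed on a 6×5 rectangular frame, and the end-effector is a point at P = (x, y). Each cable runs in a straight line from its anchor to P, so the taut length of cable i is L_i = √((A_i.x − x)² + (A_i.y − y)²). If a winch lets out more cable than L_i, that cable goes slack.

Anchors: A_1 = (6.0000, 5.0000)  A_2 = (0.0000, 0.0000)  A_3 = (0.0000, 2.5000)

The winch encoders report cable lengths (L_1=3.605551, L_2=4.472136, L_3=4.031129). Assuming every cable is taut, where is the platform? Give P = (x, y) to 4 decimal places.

(4.0000, 2.0000)

each cable: (A_i−P)·(A_i−P) = L_i²; let c_i = ‖A_i‖²−L_i²
c_1 = 36.0000+25.0000−13.0000 = 48.0000
row 1: 12.0000x + 10.0000y = 68.0000  (c_2=-20.0000)
row 2: 12.0000x + 5.0000y = 58.0000  (c_3=-10.0000)
Cramer on rows 1–2 → x = 4.0000, y = 2.0000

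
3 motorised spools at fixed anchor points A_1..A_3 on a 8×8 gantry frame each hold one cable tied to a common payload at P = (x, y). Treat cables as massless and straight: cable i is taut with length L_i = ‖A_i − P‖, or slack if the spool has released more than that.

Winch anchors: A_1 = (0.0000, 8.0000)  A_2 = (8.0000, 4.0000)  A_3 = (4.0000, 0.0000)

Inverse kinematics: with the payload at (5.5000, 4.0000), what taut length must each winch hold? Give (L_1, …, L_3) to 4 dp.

cable 1: Δx=-5.5000, Δy=4.0000; L_1 = √(Δx²+Δy²) = 6.8007
cable 2: Δx=2.5000, Δy=0.0000; L_2 = √(Δx²+Δy²) = 2.5000
cable 3: Δx=-1.5000, Δy=-4.0000; L_3 = √(Δx²+Δy²) = 4.2720

(6.8007, 2.5000, 4.2720)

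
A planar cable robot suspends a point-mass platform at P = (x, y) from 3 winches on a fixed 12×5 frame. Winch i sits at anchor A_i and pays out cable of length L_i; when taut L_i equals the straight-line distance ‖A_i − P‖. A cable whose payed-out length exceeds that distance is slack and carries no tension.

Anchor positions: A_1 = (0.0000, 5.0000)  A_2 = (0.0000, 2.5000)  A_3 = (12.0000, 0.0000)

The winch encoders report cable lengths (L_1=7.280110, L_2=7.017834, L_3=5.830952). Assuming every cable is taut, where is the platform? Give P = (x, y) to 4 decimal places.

(7.0000, 3.0000)

expand ‖A_i−P‖²=L_i² and subtract eq 1 (q_i ≔ ‖A_i‖²−L_i²)
q_1 = 0.0000+25.0000−53.0000 = -28.0000
eq1−eq2 → [0.0000  5.0000]·P = 15.0000
eq1−eq3 → [-24.0000  10.0000]·P = -138.0000
2×2 solve → P = (7.0000, 3.0000)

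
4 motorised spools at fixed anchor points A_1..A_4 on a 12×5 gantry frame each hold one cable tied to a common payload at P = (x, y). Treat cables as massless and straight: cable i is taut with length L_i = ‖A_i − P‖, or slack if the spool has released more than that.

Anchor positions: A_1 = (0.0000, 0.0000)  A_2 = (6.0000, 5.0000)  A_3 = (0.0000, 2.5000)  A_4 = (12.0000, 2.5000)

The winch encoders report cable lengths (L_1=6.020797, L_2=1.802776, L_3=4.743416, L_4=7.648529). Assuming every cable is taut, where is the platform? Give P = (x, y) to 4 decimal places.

expand ‖A_i−P‖²=L_i² and subtract eq 1 (c_i ≔ ‖A_i‖²−L_i²)
c_1 = 0.0000+0.0000−36.2500 = -36.2500
eq1−eq2 → [-12.0000  -10.0000]·P = -94.0000
eq1−eq3 → [0.0000  -5.0000]·P = -20.0000
eq1−eq4 → [-24.0000  -5.0000]·P = -128.0000
2×2 solve → P = (4.5000, 4.0000)
check cable 4: ‖A_4−P‖² = 58.5000 ≈ L_4² = 58.5000 ✓

(4.5000, 4.0000)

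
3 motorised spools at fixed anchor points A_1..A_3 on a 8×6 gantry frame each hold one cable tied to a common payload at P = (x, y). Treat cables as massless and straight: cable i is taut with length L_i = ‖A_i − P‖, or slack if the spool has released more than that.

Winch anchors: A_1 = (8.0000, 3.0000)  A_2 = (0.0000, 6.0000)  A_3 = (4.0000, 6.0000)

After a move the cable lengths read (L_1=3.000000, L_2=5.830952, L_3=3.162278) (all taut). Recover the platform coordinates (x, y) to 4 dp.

(5.0000, 3.0000)

circle eqns → linear via eq_j − eq_1; set k_j = A_j·A_j − L_j²
k_1 = 64.0000+9.0000−9.0000 = 64.0000
16.0000·x − 6.0000·y = k_1−k_2 = 62.0000
8.0000·x − 6.0000·y = k_1−k_3 = 22.0000
solve first two rows → x=5.0000, y=3.0000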